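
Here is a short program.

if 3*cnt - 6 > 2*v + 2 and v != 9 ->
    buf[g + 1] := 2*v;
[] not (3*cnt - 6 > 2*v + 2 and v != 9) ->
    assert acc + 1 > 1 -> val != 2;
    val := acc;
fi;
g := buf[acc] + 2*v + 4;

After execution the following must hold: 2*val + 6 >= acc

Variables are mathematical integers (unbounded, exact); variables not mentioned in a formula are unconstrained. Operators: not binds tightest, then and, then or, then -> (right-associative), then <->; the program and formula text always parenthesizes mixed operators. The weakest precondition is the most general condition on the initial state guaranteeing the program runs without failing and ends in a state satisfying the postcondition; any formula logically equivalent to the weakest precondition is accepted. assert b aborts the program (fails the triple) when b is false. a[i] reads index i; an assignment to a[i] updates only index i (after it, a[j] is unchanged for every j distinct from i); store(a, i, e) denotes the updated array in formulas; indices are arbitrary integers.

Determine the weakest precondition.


Working backward. After the program, the postcondition 2*val + 6 >= acc must hold; in canonical form it is 2*val >= acc - 6.
Before g := buf[acc] + 2*v + 4: 2*val >= acc - 6
Then branch requires 2*val >= acc - 6; else branch requires (acc > 0 -> val != 2) and acc >= -6.
Before the if: ((3*cnt > 2*v + 8 and v != 9) -> 2*val >= acc - 6) and ((not (3*cnt > 2*v + 8 and v != 9)) -> ((acc > 0 -> val != 2) and acc >= -6))
Answer: WP = ((3*cnt > 2*v + 8 and v != 9) -> 2*val >= acc - 6) and ((not (3*cnt > 2*v + 8 and v != 9)) -> ((acc > 0 -> val != 2) and acc >= -6))


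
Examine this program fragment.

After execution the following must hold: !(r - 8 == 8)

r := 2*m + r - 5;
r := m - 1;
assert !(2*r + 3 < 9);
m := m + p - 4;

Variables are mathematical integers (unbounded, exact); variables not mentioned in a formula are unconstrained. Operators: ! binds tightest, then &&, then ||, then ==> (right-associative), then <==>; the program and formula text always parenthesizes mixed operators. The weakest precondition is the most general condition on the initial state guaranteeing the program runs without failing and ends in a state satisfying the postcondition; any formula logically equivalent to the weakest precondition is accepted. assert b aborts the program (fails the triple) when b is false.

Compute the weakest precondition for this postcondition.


Working backward. After the program, the postcondition !(r - 8 == 8) must hold; in canonical form it is !(r == 16).
Before m := m + p - 4: !(r == 16)
Before assert !(2*r + 3 < 9): (!(2*r < 6)) && (!(r == 16))
Before r := m - 1: (!(2*m < 8)) && (!(m == 17))
Before r := 2*m + r - 5: (!(2*m < 8)) && (!(m == 17))
Answer: WP = (!(2*m < 8)) && (!(m == 17))


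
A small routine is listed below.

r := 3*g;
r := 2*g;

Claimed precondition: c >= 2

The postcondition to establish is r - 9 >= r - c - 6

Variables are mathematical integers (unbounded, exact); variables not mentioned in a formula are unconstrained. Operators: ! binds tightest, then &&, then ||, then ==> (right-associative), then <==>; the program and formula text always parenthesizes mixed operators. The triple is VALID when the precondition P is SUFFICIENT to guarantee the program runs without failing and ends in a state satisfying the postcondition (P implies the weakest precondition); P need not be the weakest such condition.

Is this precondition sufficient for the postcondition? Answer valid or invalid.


Working backward. After the program, the postcondition r - 9 >= r - c - 6 must hold; in canonical form it is c >= 3.
Before r := 2*g: c >= 3
Before r := 3*g: c >= 3
The weakest precondition is c >= 3.
Check whether c >= 2 implies it.
Countermodel: at the initial state c = 2, the precondition holds but the weakest precondition fails.
Answer: invalid


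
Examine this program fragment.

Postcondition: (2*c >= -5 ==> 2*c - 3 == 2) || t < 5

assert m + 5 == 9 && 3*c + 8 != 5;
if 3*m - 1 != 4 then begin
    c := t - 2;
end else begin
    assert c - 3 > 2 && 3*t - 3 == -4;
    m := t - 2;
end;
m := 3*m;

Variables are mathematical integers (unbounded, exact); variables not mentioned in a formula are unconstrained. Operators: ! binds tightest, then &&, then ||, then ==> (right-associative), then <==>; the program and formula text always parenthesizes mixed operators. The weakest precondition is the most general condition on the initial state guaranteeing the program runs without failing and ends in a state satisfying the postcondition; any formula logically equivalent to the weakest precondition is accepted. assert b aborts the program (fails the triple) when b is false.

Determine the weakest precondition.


Working backward. After the program, the postcondition (2*c >= -5 ==> 2*c - 3 == 2) || t < 5 must hold; in canonical form it is (2*c >= -5 ==> 2*c == 5) || t < 5.
Before m := 3*m: (2*c >= -5 ==> 2*c == 5) || t < 5
Then branch requires (2*t >= -1 ==> 2*t == 9) || t < 5; else branch requires c > 5 && 3*t == -1 && ((2*c >= -5 ==> 2*c == 5) || t < 5).
Before the if: (3*m != 5 ==> ((2*t >= -1 ==> 2*t == 9) || t < 5)) && ((!(3*m != 5)) ==> (c > 5 && 3*t == -1 && ((2*c >= -5 ==> 2*c == 5) || t < 5)))
Before assert m + 5 == 9 && 3*c + 8 != 5: m == 4 && 3*c != -3 && (3*m != 5 ==> ((2*t >= -1 ==> 2*t == 9) || t < 5)) && ((!(3*m != 5)) ==> (c > 5 && 3*t == -1 && ((2*c >= -5 ==> 2*c == 5) || t < 5)))
Answer: WP = m == 4 && 3*c != -3 && (3*m != 5 ==> ((2*t >= -1 ==> 2*t == 9) || t < 5)) && ((!(3*m != 5)) ==> (c > 5 && 3*t == -1 && ((2*c >= -5 ==> 2*c == 5) || t < 5)))


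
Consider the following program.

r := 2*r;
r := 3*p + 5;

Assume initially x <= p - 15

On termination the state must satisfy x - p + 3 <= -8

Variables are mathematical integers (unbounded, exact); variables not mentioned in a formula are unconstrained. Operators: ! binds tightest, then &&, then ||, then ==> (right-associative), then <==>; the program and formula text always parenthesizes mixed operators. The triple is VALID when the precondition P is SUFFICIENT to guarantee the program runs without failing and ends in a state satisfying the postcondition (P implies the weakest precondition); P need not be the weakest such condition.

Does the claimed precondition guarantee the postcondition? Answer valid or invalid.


Working backward. After the program, the postcondition x - p + 3 <= -8 must hold; in canonical form it is x <= p - 11.
Before r := 3*p + 5: x <= p - 11
Before r := 2*r: x <= p - 11
The weakest precondition is x <= p - 11.
Check whether x <= p - 15 implies it.
Every state satisfying the precondition satisfies the weakest precondition: the implication holds.
Answer: valid


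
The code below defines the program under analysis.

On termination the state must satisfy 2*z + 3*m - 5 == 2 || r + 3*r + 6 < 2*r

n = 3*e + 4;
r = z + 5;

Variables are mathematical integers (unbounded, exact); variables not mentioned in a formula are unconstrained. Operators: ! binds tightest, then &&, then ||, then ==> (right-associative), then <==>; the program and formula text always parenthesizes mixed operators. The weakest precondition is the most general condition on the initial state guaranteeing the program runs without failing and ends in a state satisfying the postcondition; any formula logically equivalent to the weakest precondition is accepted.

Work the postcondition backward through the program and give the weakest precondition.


Working backward. After the program, the postcondition 2*z + 3*m - 5 == 2 || r + 3*r + 6 < 2*r must hold; in canonical form it is 3*m + 2*z == 7 || 2*r < -6.
Before r := z + 5: 3*m + 2*z == 7 || 2*z < -16
Before n := 3*e + 4: 3*m + 2*z == 7 || 2*z < -16
Answer: WP = 3*m + 2*z == 7 || 2*z < -16


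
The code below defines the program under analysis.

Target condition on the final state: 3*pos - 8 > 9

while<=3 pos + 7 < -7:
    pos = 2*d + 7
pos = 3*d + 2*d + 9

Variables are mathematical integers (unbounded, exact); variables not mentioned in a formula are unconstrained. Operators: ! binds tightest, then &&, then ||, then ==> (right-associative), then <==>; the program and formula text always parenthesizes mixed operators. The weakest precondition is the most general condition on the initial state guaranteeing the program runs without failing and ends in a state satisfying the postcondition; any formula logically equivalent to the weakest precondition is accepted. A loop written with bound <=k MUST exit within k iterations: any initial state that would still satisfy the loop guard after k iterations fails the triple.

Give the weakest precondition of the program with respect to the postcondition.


Working backward. After the program, the postcondition 3*pos - 8 > 9 must hold; in canonical form it is 3*pos > 17.
Before pos := 3*d + 2*d + 9: 15*d > -10
Before the loop (bound <=3), unroll the exhaustion recursion (WP_0 = exit-now case; WP_j = one more guarded iteration, up to j = 3):
  WP_0: (!(pos < -14)) && 15*d > -10
  WP_1: (pos < -14 ==> ((!(2*d < -21)) && 15*d > -10)) && ((!(pos < -14)) ==> 15*d > -10)
  WP_2: (pos < -14 ==> ((2*d < -21 ==> ((!(2*d < -21)) && 15*d > -10)) && ((!(2*d < -21)) ==> 15*d > -10))) && ((!(pos < -14)) ==> 15*d > -10)
  WP_3: (pos < -14 ==> ((2*d < -21 ==> ((2*d < -21 ==> ((!(2*d < -21)) && 15*d > -10)) && ((!(2*d < -21)) ==> 15*d > -10))) && ((!(2*d < -21)) ==> 15*d > -10))) && ((!(pos < -14)) ==> 15*d > -10)
So before the loop: (pos < -14 ==> ((2*d < -21 ==> ((2*d < -21 ==> ((!(2*d < -21)) && 15*d > -10)) && ((!(2*d < -21)) ==> 15*d > -10))) && ((!(2*d < -21)) ==> 15*d > -10))) && ((!(pos < -14)) ==> 15*d > -10)
Answer: WP = (pos < -14 ==> ((2*d < -21 ==> ((2*d < -21 ==> ((!(2*d < -21)) && 15*d > -10)) && ((!(2*d < -21)) ==> 15*d > -10))) && ((!(2*d < -21)) ==> 15*d > -10))) && ((!(pos < -14)) ==> 15*d > -10)


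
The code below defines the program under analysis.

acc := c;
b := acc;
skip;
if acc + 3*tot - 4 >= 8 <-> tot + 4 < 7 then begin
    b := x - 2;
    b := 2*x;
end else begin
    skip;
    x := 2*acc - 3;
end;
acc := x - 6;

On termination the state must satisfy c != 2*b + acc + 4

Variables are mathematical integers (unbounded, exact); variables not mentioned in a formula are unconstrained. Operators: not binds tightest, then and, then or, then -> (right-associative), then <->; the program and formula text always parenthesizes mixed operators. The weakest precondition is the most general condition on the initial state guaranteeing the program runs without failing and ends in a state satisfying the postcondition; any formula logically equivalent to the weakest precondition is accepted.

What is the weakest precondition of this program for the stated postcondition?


Working backward. After the program, the postcondition c != 2*b + acc + 4 must hold; in canonical form it is c != acc + 2*b + 4.
Before acc := x - 6: c != 2*b + x - 2
Then branch requires c != 5*x - 2; else branch requires c != 2*acc + 2*b - 5.
Before the if: ((acc + 3*tot >= 12 <-> tot < 3) -> c != 5*x - 2) and ((not (acc + 3*tot >= 12 <-> tot < 3)) -> c != 2*acc + 2*b - 5)
Before skip: ((acc + 3*tot >= 12 <-> tot < 3) -> c != 5*x - 2) and ((not (acc + 3*tot >= 12 <-> tot < 3)) -> c != 2*acc + 2*b - 5)
Before b := acc: ((acc + 3*tot >= 12 <-> tot < 3) -> c != 5*x - 2) and ((not (acc + 3*tot >= 12 <-> tot < 3)) -> c != 4*acc - 5)
Before acc := c: ((c + 3*tot >= 12 <-> tot < 3) -> c != 5*x - 2) and ((not (c + 3*tot >= 12 <-> tot < 3)) -> 3*c != 5)
Answer: WP = ((c + 3*tot >= 12 <-> tot < 3) -> c != 5*x - 2) and ((not (c + 3*tot >= 12 <-> tot < 3)) -> 3*c != 5)


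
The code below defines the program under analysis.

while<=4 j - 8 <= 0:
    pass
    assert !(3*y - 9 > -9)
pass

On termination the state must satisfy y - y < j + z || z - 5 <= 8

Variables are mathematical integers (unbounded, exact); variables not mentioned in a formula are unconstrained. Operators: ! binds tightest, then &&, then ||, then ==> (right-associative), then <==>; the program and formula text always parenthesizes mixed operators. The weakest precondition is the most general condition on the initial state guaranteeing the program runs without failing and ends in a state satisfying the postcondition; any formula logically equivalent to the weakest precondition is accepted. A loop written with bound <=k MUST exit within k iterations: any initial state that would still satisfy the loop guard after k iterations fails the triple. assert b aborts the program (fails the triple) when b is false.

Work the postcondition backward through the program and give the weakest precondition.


Working backward. After the program, the postcondition y - y < j + z || z - 5 <= 8 must hold; in canonical form it is j + z > 0 || z <= 13.
Before skip: j + z > 0 || z <= 13
Before the loop (bound <=4), unroll the exhaustion recursion (WP_0 = exit-now case; WP_j = one more guarded iteration, up to j = 4):
  WP_0: (!(j <= 8)) && (j + z > 0 || z <= 13)
  WP_1: (j <= 8 ==> ((!(3*y > 0)) && (!(j <= 8)) && (j + z > 0 || z <= 13))) && ((!(j <= 8)) ==> (j + z > 0 || z <= 13))
  WP_2: (j <= 8 ==> ((!(3*y > 0)) && (j <= 8 ==> ((!(3*y > 0)) && (!(j <= 8)) && (j + z > 0 || z <= 13))) && ((!(j <= 8)) ==> (j + z > 0 || z <= 13)))) && ((!(j <= 8)) ==> (j + z > 0 || z <= 13))
  WP_3: (j <= 8 ==> ((!(3*y > 0)) && (j <= 8 ==> ((!(3*y > 0)) && (j <= 8 ==> ((!(3*y > 0)) && (!(j <= 8)) && (j + z > 0 || z <= 13))) && ((!(j <= 8)) ==> (j + z > 0 || z <= 13)))) && ((!(j <= 8)) ==> (j + z > 0 || z <= 13)))) && ((!(j <= 8)) ==> (j + z > 0 || z <= 13))
  WP_4: (j <= 8 ==> ((!(3*y > 0)) && (j <= 8 ==> ((!(3*y > 0)) && (j <= 8 ==> ((!(3*y > 0)) && (j <= 8 ==> ((!(3*y > 0)) && (!(j <= 8)) && (j + z > 0 || z <= 13))) && ((!(j <= 8)) ==> (j + z > 0 || z <= 13)))) && ((!(j <= 8)) ==> (j + z > 0 || z <= 13)))) && ((!(j <= 8)) ==> (j + z > 0 || z <= 13)))) && ((!(j <= 8)) ==> (j + z > 0 || z <= 13))
So before the loop: (j <= 8 ==> ((!(3*y > 0)) && (j <= 8 ==> ((!(3*y > 0)) && (j <= 8 ==> ((!(3*y > 0)) && (j <= 8 ==> ((!(3*y > 0)) && (!(j <= 8)) && (j + z > 0 || z <= 13))) && ((!(j <= 8)) ==> (j + z > 0 || z <= 13)))) && ((!(j <= 8)) ==> (j + z > 0 || z <= 13)))) && ((!(j <= 8)) ==> (j + z > 0 || z <= 13)))) && ((!(j <= 8)) ==> (j + z > 0 || z <= 13))
Answer: WP = (j <= 8 ==> ((!(3*y > 0)) && (j <= 8 ==> ((!(3*y > 0)) && (j <= 8 ==> ((!(3*y > 0)) && (j <= 8 ==> ((!(3*y > 0)) && (!(j <= 8)) && (j + z > 0 || z <= 13))) && ((!(j <= 8)) ==> (j + z > 0 || z <= 13)))) && ((!(j <= 8)) ==> (j + z > 0 || z <= 13)))) && ((!(j <= 8)) ==> (j + z > 0 || z <= 13)))) && ((!(j <= 8)) ==> (j + z > 0 || z <= 13))


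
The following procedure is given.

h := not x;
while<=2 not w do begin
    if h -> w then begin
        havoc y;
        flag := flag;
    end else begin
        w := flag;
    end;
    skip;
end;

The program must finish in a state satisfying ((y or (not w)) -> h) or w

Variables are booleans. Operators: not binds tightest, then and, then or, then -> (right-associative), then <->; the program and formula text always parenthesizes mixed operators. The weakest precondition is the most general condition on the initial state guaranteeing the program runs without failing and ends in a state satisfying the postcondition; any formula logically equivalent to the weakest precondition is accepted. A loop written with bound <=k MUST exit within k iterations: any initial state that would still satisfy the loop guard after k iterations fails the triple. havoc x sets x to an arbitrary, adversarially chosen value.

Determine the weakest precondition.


Working backward. After the program, ((y or (not w)) -> h) or w must hold.
Before the loop (bound <=2), unroll the exhaustion recursion (WP_0 = exit-now case; WP_j = one more guarded iteration, up to j = 2):
  WP_0: w and (((y or (not w)) -> h) or w)
  WP_1: ((not w) -> (((h -> w) -> (w and (h or w) and (((not w) -> h) or w))) and ((not (h -> w)) -> (flag and (((y or (not flag)) -> h) or flag))))) and (w -> (((y or (not w)) -> h) or w))
  WP_2: ((not w) -> (((h -> w) -> (((not w) -> (((h -> w) -> (w and (h or w) and (((not w) -> h) or w))) and ((not (h -> w)) -> (flag and (h or flag))))) and (w -> (h or w)) and ((not w) -> (((h -> w) -> (w and (h or w) and (((not w) -> h) or w))) and ((not (h -> w)) -> (flag and (((not flag) -> h) or flag))))) and (w -> (((not w) -> h) or w)))) and ((not (h -> w)) -> (((not flag) -> (((h -> flag) -> (flag and (h or flag) and (((not flag) -> h) or flag))) and ((not (h -> flag)) -> (flag and (((y or (not flag)) -> h) or flag))))) and (flag -> (((y or (not flag)) -> h) or flag)))))) and (w -> (((y or (not w)) -> h) or w))
So before the loop: ((not w) -> (((h -> w) -> (((not w) -> (((h -> w) -> (w and (h or w) and (((not w) -> h) or w))) and ((not (h -> w)) -> (flag and (h or flag))))) and (w -> (h or w)) and ((not w) -> (((h -> w) -> (w and (h or w) and (((not w) -> h) or w))) and ((not (h -> w)) -> (flag and (((not flag) -> h) or flag))))) and (w -> (((not w) -> h) or w)))) and ((not (h -> w)) -> (((not flag) -> (((h -> flag) -> (flag and (h or flag) and (((not flag) -> h) or flag))) and ((not (h -> flag)) -> (flag and (((y or (not flag)) -> h) or flag))))) and (flag -> (((y or (not flag)) -> h) or flag)))))) and (w -> (((y or (not w)) -> h) or w))
Before h := not x: ((not w) -> ((((not x) -> w) -> (((not w) -> ((((not x) -> w) -> (w and ((not x) or w) and (((not w) -> (not x)) or w))) and ((not ((not x) -> w)) -> (flag and ((not x) or flag))))) and (w -> ((not x) or w)) and ((not w) -> ((((not x) -> w) -> (w and ((not x) or w) and (((not w) -> (not x)) or w))) and ((not ((not x) -> w)) -> (flag and (((not flag) -> (not x)) or flag))))) and (w -> (((not w) -> (not x)) or w)))) and ((not ((not x) -> w)) -> (((not flag) -> ((((not x) -> flag) -> (flag and ((not x) or flag) and (((not flag) -> (not x)) or flag))) and ((not ((not x) -> flag)) -> (flag and (((y or (not flag)) -> (not x)) or flag))))) and (flag -> (((y or (not flag)) -> (not x)) or flag)))))) and (w -> (((y or (not w)) -> (not x)) or w))
Answer: WP = ((not w) -> ((((not x) -> w) -> (((not w) -> ((((not x) -> w) -> (w and ((not x) or w) and (((not w) -> (not x)) or w))) and ((not ((not x) -> w)) -> (flag and ((not x) or flag))))) and (w -> ((not x) or w)) and ((not w) -> ((((not x) -> w) -> (w and ((not x) or w) and (((not w) -> (not x)) or w))) and ((not ((not x) -> w)) -> (flag and (((not flag) -> (not x)) or flag))))) and (w -> (((not w) -> (not x)) or w)))) and ((not ((not x) -> w)) -> (((not flag) -> ((((not x) -> flag) -> (flag and ((not x) or flag) and (((not flag) -> (not x)) or flag))) and ((not ((not x) -> flag)) -> (flag and (((y or (not flag)) -> (not x)) or flag))))) and (flag -> (((y or (not flag)) -> (not x)) or flag)))))) and (w -> (((y or (not w)) -> (not x)) or w))


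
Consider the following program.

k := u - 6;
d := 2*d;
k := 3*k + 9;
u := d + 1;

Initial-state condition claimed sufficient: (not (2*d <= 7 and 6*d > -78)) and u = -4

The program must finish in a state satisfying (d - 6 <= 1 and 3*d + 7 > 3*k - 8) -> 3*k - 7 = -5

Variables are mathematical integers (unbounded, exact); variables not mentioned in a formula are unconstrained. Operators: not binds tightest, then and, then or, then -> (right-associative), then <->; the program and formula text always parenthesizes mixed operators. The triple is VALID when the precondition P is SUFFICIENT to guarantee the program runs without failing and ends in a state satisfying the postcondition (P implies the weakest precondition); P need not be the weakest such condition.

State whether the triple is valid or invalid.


Working backward. After the program, the postcondition (d - 6 <= 1 and 3*d + 7 > 3*k - 8) -> 3*k - 7 = -5 must hold; in canonical form it is (d <= 7 and 3*d > 3*k - 15) -> 3*k = 2.
Before u := d + 1: (d <= 7 and 3*d > 3*k - 15) -> 3*k = 2
Before k := 3*k + 9: (d <= 7 and 3*d > 9*k + 12) -> 9*k = -25
Before d := 2*d: (2*d <= 7 and 6*d > 9*k + 12) -> 9*k = -25
Before k := u - 6: (2*d <= 7 and 6*d > 9*u - 42) -> 9*u = 29
The weakest precondition is (2*d <= 7 and 6*d > 9*u - 42) -> 9*u = 29.
Check whether (not (2*d <= 7 and 6*d > -78)) and u = -4 implies it.
Every state satisfying the precondition satisfies the weakest precondition: the implication holds.
Answer: valid


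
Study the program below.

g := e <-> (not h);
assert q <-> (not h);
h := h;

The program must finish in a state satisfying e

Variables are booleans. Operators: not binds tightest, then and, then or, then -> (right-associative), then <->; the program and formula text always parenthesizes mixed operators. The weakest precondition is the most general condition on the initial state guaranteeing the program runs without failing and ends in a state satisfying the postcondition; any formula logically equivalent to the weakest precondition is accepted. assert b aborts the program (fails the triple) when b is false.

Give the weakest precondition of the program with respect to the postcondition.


Working backward. After the program, e must hold.
Before h := h: e
Before assert q <-> (not h): (q <-> (not h)) and e
Before g := e <-> (not h): (q <-> (not h)) and e
Answer: WP = (q <-> (not h)) and e


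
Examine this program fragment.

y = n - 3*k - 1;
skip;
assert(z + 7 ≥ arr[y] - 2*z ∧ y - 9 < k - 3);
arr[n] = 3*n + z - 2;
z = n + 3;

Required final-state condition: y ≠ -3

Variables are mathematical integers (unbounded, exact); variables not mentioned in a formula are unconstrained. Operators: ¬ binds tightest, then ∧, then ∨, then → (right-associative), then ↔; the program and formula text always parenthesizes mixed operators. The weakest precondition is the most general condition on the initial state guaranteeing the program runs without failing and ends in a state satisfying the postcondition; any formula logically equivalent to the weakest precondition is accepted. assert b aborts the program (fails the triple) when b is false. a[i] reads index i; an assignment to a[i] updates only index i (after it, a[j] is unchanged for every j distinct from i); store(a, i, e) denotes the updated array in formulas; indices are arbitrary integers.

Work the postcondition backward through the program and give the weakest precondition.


Working backward. After the program, y ≠ -3 must hold.
Before z := n + 3: y ≠ -3
Before arr[n] := 3*n + z - 2: y ≠ -3
Before assert z + 7 ≥ arr[y] - 2*z ∧ y - 9 < k - 3: 3*z ≥ arr[y] - 7 ∧ y < k + 6 ∧ y ≠ -3
Before skip: 3*z ≥ arr[y] - 7 ∧ y < k + 6 ∧ y ≠ -3
Before y := n - 3*k - 1: 3*z ≥ arr[-3*k + n - 1] - 7 ∧ n < 4*k + 7 ∧ n ≠ 3*k - 2
Answer: WP = 3*z ≥ arr[-3*k + n - 1] - 7 ∧ n < 4*k + 7 ∧ n ≠ 3*k - 2


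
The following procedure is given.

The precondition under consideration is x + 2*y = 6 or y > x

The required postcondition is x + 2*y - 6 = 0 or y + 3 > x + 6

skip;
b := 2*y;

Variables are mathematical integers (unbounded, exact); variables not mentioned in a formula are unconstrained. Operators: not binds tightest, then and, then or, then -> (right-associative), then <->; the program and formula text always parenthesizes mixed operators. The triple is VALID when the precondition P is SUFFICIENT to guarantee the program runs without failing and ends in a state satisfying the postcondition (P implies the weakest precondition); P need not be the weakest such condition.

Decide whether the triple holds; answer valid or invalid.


Working backward. After the program, the postcondition x + 2*y - 6 = 0 or y + 3 > x + 6 must hold; in canonical form it is x + 2*y = 6 or y > x + 3.
Before b := 2*y: x + 2*y = 6 or y > x + 3
Before skip: x + 2*y = 6 or y > x + 3
The weakest precondition is x + 2*y = 6 or y > x + 3.
Check whether x + 2*y = 6 or y > x implies it.
Countermodel: at the initial state x = 1, y = 3, the precondition holds but the weakest precondition fails.
Answer: invalid


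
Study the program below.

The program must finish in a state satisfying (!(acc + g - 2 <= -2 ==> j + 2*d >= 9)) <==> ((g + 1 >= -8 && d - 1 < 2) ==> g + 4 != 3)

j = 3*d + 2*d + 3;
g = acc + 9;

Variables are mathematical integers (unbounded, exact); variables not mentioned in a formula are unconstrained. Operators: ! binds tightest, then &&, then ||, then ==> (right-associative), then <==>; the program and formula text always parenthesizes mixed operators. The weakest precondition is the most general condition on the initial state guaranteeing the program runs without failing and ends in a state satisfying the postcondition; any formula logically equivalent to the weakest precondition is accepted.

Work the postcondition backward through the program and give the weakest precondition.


Working backward. After the program, the postcondition (!(acc + g - 2 <= -2 ==> j + 2*d >= 9)) <==> ((g + 1 >= -8 && d - 1 < 2) ==> g + 4 != 3) must hold; in canonical form it is (!(acc + g <= 0 ==> 2*d + j >= 9)) <==> ((g >= -9 && d < 3) ==> g != -1).
Before g := acc + 9: (!(2*acc <= -9 ==> 2*d + j >= 9)) <==> ((acc >= -18 && d < 3) ==> acc != -10)
Before j := 3*d + 2*d + 3: (!(2*acc <= -9 ==> 7*d >= 6)) <==> ((acc >= -18 && d < 3) ==> acc != -10)
Answer: WP = (!(2*acc <= -9 ==> 7*d >= 6)) <==> ((acc >= -18 && d < 3) ==> acc != -10)


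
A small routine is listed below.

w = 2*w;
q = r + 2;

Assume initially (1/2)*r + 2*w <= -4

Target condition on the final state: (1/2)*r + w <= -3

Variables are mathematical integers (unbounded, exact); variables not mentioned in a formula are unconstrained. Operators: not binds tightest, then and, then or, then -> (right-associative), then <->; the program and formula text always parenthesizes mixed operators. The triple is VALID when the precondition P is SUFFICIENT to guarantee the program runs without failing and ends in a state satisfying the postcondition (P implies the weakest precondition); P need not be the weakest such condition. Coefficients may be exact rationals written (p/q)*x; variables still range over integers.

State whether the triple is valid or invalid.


Working backward. After the program, (1/2)*r + w <= -3 must hold.
Before q := r + 2: (1/2)*r + w <= -3
Before w := 2*w: (1/2)*r + 2*w <= -3
The weakest precondition is (1/2)*r + 2*w <= -3.
Check whether (1/2)*r + 2*w <= -4 implies it.
Every state satisfying the precondition satisfies the weakest precondition: the implication holds.
Answer: valid


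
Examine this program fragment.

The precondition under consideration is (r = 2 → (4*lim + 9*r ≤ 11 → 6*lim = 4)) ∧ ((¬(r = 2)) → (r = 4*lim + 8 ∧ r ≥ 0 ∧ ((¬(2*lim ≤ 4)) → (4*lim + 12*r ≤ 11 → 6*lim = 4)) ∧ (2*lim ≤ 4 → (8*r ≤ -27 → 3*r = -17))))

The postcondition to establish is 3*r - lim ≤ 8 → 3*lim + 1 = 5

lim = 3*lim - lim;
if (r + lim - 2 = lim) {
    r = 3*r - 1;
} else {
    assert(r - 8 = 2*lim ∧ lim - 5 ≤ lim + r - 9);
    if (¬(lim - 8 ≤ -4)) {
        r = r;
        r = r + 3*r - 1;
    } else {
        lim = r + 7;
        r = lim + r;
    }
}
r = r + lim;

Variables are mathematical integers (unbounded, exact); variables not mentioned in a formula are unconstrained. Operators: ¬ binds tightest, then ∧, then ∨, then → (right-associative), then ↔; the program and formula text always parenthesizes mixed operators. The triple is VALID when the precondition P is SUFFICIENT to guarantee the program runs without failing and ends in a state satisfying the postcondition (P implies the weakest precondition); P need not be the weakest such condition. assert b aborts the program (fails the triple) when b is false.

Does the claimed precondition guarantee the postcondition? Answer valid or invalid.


Working backward. After the program, the postcondition 3*r - lim ≤ 8 → 3*lim + 1 = 5 must hold; in canonical form it is 3*r ≤ lim + 8 → 3*lim = 4.
Before r := r + lim: 2*lim + 3*r ≤ 8 → 3*lim = 4
Then branch requires 2*lim + 9*r ≤ 11 → 3*lim = 4; else branch requires r = 2*lim + 8 ∧ r ≥ 4 ∧ ((¬(lim ≤ 4)) → (2*lim + 12*r ≤ 11 → 3*lim = 4)) ∧ (lim ≤ 4 → (8*r ≤ -27 → 3*r = -17)).
Before the if: (r = 2 → (2*lim + 9*r ≤ 11 → 3*lim = 4)) ∧ ((¬(r = 2)) → (r = 2*lim + 8 ∧ r ≥ 4 ∧ ((¬(lim ≤ 4)) → (2*lim + 12*r ≤ 11 → 3*lim = 4)) ∧ (lim ≤ 4 → (8*r ≤ -27 → 3*r = -17))))
Before lim := 3*lim - lim: (r = 2 → (4*lim + 9*r ≤ 11 → 6*lim = 4)) ∧ ((¬(r = 2)) → (r = 4*lim + 8 ∧ r ≥ 4 ∧ ((¬(2*lim ≤ 4)) → (4*lim + 12*r ≤ 11 → 6*lim = 4)) ∧ (2*lim ≤ 4 → (8*r ≤ -27 → 3*r = -17))))
The weakest precondition is (r = 2 → (4*lim + 9*r ≤ 11 → 6*lim = 4)) ∧ ((¬(r = 2)) → (r = 4*lim + 8 ∧ r ≥ 4 ∧ ((¬(2*lim ≤ 4)) → (4*lim + 12*r ≤ 11 → 6*lim = 4)) ∧ (2*lim ≤ 4 → (8*r ≤ -27 → 3*r = -17)))).
Check whether (r = 2 → (4*lim + 9*r ≤ 11 → 6*lim = 4)) ∧ ((¬(r = 2)) → (r = 4*lim + 8 ∧ r ≥ 0 ∧ ((¬(2*lim ≤ 4)) → (4*lim + 12*r ≤ 11 → 6*lim = 4)) ∧ (2*lim ≤ 4 → (8*r ≤ -27 → 3*r = -17)))) implies it.
Countermodel: at the initial state lim = -2, r = 0, the precondition holds but the weakest precondition fails.
Answer: invalid


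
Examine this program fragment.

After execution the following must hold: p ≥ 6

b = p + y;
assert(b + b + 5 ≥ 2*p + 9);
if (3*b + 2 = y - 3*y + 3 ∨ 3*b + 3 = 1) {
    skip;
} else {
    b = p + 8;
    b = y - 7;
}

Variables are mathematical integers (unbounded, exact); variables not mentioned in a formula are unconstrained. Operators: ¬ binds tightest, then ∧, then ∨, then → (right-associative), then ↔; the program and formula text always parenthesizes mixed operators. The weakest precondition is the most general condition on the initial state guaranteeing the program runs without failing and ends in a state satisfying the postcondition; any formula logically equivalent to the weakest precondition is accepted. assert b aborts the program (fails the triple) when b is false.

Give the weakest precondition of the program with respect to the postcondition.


Working backward. After the program, p ≥ 6 must hold.
Then branch requires p ≥ 6; else branch requires p ≥ 6.
Before the if: ((3*b + 2*y = 1 ∨ 3*b = -2) → p ≥ 6) ∧ ((¬(3*b + 2*y = 1 ∨ 3*b = -2)) → p ≥ 6)
Before assert b + b + 5 ≥ 2*p + 9: 2*b ≥ 2*p + 4 ∧ ((3*b + 2*y = 1 ∨ 3*b = -2) → p ≥ 6) ∧ ((¬(3*b + 2*y = 1 ∨ 3*b = -2)) → p ≥ 6)
Before b := p + y: 2*y ≥ 4 ∧ ((3*p + 5*y = 1 ∨ 3*p + 3*y = -2) → p ≥ 6) ∧ ((¬(3*p + 5*y = 1 ∨ 3*p + 3*y = -2)) → p ≥ 6)
Answer: WP = 2*y ≥ 4 ∧ ((3*p + 5*y = 1 ∨ 3*p + 3*y = -2) → p ≥ 6) ∧ ((¬(3*p + 5*y = 1 ∨ 3*p + 3*y = -2)) → p ≥ 6)


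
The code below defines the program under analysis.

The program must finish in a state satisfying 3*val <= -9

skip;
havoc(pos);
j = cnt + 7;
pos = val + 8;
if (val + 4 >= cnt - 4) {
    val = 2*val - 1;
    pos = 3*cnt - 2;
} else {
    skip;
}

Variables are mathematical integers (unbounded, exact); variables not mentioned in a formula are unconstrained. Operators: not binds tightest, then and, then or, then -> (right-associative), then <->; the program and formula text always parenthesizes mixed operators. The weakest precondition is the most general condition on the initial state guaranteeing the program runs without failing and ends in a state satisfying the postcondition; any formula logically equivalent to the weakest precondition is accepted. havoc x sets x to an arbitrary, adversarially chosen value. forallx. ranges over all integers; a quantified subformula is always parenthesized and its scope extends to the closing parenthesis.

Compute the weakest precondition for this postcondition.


Working backward. After the program, 3*val <= -9 must hold.
Then branch requires 6*val <= -6; else branch requires 3*val <= -9.
Before the if: (val >= cnt - 8 -> 6*val <= -6) and ((not (val >= cnt - 8)) -> 3*val <= -9)
Before pos := val + 8: (val >= cnt - 8 -> 6*val <= -6) and ((not (val >= cnt - 8)) -> 3*val <= -9)
Before j := cnt + 7: (val >= cnt - 8 -> 6*val <= -6) and ((not (val >= cnt - 8)) -> 3*val <= -9)
Before havoc pos: (val >= cnt - 8 -> 6*val <= -6) and ((not (val >= cnt - 8)) -> 3*val <= -9)
Before skip: (val >= cnt - 8 -> 6*val <= -6) and ((not (val >= cnt - 8)) -> 3*val <= -9)
Answer: WP = (val >= cnt - 8 -> 6*val <= -6) and ((not (val >= cnt - 8)) -> 3*val <= -9)


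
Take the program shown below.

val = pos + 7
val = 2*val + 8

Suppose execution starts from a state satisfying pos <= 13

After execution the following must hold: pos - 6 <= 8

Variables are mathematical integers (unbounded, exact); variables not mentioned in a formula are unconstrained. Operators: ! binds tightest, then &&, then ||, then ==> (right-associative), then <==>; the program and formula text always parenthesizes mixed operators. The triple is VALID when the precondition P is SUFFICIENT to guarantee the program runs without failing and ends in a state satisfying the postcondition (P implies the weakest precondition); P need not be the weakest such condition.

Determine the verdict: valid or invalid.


Working backward. After the program, the postcondition pos - 6 <= 8 must hold; in canonical form it is pos <= 14.
Before val := 2*val + 8: pos <= 14
Before val := pos + 7: pos <= 14
The weakest precondition is pos <= 14.
Check whether pos <= 13 implies it.
Every state satisfying the precondition satisfies the weakest precondition: the implication holds.
Answer: valid


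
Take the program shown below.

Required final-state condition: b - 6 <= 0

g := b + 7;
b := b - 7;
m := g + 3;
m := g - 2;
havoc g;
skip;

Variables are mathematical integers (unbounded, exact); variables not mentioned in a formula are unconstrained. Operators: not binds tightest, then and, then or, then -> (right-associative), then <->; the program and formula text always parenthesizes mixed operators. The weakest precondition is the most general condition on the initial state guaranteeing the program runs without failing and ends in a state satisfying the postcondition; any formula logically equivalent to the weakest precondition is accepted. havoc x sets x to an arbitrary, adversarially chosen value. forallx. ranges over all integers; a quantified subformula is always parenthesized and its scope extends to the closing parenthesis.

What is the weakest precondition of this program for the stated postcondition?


Working backward. After the program, the postcondition b - 6 <= 0 must hold; in canonical form it is b <= 6.
Before skip: b <= 6
Before havoc g: b <= 6
Before m := g - 2: b <= 6
Before m := g + 3: b <= 6
Before b := b - 7: b <= 13
Before g := b + 7: b <= 13
Answer: WP = b <= 13


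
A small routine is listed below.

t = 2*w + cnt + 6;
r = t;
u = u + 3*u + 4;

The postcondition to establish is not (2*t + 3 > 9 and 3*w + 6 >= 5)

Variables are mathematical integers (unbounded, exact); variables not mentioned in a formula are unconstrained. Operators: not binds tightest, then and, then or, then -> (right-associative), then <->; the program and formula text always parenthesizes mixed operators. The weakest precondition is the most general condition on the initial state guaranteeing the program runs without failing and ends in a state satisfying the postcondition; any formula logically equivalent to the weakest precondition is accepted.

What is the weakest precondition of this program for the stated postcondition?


Working backward. After the program, the postcondition not (2*t + 3 > 9 and 3*w + 6 >= 5) must hold; in canonical form it is not (2*t > 6 and 3*w >= -1).
Before u := u + 3*u + 4: not (2*t > 6 and 3*w >= -1)
Before r := t: not (2*t > 6 and 3*w >= -1)
Before t := 2*w + cnt + 6: not (2*cnt + 4*w > -6 and 3*w >= -1)
Answer: WP = not (2*cnt + 4*w > -6 and 3*w >= -1)


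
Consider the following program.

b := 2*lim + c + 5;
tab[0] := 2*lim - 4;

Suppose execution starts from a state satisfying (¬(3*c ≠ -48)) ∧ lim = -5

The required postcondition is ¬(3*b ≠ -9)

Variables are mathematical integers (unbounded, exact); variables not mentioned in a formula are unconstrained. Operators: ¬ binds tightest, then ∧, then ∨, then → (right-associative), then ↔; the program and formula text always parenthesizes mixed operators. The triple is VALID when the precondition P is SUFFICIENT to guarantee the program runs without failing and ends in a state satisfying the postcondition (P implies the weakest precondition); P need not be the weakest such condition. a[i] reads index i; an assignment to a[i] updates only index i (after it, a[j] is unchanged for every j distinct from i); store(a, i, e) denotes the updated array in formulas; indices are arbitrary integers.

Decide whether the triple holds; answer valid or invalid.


Working backward. After the program, ¬(3*b ≠ -9) must hold.
Before tab[0] := 2*lim - 4: ¬(3*b ≠ -9)
Before b := 2*lim + c + 5: ¬(3*c + 6*lim ≠ -24)
The weakest precondition is ¬(3*c + 6*lim ≠ -24).
Check whether (¬(3*c ≠ -48)) ∧ lim = -5 implies it.
Countermodel: at the initial state c = -16, lim = -5, the precondition holds but the weakest precondition fails.
Answer: invalid


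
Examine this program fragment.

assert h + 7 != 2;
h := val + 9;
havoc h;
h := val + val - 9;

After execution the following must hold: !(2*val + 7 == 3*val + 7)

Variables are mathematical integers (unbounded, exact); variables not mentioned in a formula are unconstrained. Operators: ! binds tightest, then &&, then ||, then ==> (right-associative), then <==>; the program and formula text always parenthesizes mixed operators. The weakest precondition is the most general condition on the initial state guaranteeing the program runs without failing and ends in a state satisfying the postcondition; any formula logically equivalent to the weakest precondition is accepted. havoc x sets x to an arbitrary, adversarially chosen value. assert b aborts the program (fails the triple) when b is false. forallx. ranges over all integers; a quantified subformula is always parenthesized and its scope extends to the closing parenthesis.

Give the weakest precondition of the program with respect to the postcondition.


Working backward. After the program, the postcondition !(2*val + 7 == 3*val + 7) must hold; in canonical form it is !(val == 0).
Before h := val + val - 9: !(val == 0)
Before havoc h: !(val == 0)
Before h := val + 9: !(val == 0)
Before assert h + 7 != 2: h != -5 && (!(val == 0))
Answer: WP = h != -5 && (!(val == 0))


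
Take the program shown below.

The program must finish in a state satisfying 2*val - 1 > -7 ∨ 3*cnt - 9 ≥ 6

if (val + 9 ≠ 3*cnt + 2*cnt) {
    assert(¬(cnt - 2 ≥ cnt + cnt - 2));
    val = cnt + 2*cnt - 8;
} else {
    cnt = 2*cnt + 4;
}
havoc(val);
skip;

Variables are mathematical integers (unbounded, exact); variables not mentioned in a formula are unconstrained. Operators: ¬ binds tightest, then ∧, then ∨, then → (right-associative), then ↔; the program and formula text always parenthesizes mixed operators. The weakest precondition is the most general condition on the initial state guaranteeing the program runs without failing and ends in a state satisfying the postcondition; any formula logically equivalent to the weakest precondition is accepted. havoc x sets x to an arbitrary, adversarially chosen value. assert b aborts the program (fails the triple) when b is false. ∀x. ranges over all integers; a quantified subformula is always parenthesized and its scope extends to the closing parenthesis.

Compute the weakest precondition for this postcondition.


Working backward. After the program, the postcondition 2*val - 1 > -7 ∨ 3*cnt - 9 ≥ 6 must hold; in canonical form it is 2*val > -6 ∨ 3*cnt ≥ 15.
Before skip: 2*val > -6 ∨ 3*cnt ≥ 15
Before havoc val: ∀val_1. (2*val_1 > -6 ∨ 3*cnt ≥ 15)
Then branch requires (¬(cnt ≤ 0)) ∧ (∀val_1. (2*val_1 > -6 ∨ 3*cnt ≥ 15)); else branch requires ∀val_1. (2*val_1 > -6 ∨ 6*cnt ≥ 3).
Before the if: (val ≠ 5*cnt - 9 → ((¬(cnt ≤ 0)) ∧ (∀val_1. (2*val_1 > -6 ∨ 3*cnt ≥ 15)))) ∧ ((¬(val ≠ 5*cnt - 9)) → (∀val_1. (2*val_1 > -6 ∨ 6*cnt ≥ 3)))
Answer: WP = (val ≠ 5*cnt - 9 → ((¬(cnt ≤ 0)) ∧ (∀val_1. (2*val_1 > -6 ∨ 3*cnt ≥ 15)))) ∧ ((¬(val ≠ 5*cnt - 9)) → (∀val_1. (2*val_1 > -6 ∨ 6*cnt ≥ 3)))


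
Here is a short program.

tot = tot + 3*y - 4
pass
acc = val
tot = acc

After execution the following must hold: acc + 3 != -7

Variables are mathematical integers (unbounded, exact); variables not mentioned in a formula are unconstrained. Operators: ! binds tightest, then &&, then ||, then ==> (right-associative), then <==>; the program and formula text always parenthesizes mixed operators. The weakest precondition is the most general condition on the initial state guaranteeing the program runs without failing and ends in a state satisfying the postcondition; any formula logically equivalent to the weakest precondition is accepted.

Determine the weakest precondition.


Working backward. After the program, the postcondition acc + 3 != -7 must hold; in canonical form it is acc != -10.
Before tot := acc: acc != -10
Before acc := val: val != -10
Before skip: val != -10
Before tot := tot + 3*y - 4: val != -10
Answer: WP = val != -10
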